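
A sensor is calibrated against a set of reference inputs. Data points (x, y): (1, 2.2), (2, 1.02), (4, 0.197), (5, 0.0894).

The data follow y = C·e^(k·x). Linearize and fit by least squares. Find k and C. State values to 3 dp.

k = -0.805, C = 4.990

Taking logs, ln y = k·x + ln C, so regress ln y on x.
Σx = 12.0000, Σ(x)² = 46.0000, Σln y = -3.2309, Σx·ln y = -17.7433.
Equations: 46.0000·k + 12.0000·ln C = -17.7433;  12.0000·k + 4·ln C = -3.2309.
Slope k = (n·Σx·ln y − Σx·Σln y)/(n·Σ(x)² − (Σx)²) = (4·-17.7433 − 12.0000·-3.2309)/40.0000 = -0.80505; ln C = (Σln y − k·Σx)/n = 1.60743, so C = exp(1.60743) = 4.98997.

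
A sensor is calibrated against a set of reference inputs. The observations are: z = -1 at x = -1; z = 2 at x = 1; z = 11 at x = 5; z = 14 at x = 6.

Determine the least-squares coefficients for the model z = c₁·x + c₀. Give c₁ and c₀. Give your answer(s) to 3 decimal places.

c₁ = 2.153, c₀ = 0.580

With design matrix A, AᵀA = [[63, 11]; [11, 4]] and Aᵀz = [142, 26]ᵀ.
Δ = 63·4 − 11² = 131.
c₁ = (142·4 − 11·26)/131 = 282/131; c₀ = (63·26 − 11·142)/131 = 76/131.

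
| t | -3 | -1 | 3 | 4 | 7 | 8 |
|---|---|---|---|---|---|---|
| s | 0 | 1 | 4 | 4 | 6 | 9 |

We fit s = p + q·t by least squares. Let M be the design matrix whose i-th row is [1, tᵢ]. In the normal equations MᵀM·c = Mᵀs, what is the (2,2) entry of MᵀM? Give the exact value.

Row 2 ↔ basis t, column 2 ↔ basis t, so (MᵀM)_{2,2} = Σᵢ (t)·(t) = (-3)·(-3) + (-1)·(-1) + (3)·(3) + (4)·(4) + (7)·(7) + (8)·(8) = 148.

148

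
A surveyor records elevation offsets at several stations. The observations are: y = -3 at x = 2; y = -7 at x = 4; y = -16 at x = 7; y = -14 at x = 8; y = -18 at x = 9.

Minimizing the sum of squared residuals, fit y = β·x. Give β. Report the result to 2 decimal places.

The normal equations are: 214·β = -420.
β = (-420)/214 = -1.96262.

β = -1.96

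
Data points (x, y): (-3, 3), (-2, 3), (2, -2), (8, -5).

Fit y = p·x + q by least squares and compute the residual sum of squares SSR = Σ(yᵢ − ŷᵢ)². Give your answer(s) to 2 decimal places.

Entries of AᵀA: Σx·x = 81, Σx = 5, Σ1 = 4.
And Σx·y = -59, Σy = -1.
Determinant 81·4 − 5² = 299.
p = ((-59)·4 − 5·(-1))/299 = -231/299; q = (81·(-1) − 5·(-59))/299 = 214/299.
Residuals: -10/299, 17/23, -350/299, 139/299; SSR = 638/299.

SSR = 2.13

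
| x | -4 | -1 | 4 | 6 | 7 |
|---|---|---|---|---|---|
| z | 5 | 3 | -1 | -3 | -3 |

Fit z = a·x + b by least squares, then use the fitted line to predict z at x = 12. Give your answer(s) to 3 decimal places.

ẑ = -7.161

Normal-equation sums: Σx·x = 118, Σx = 12, Σ1 = 5.
And Σx·z = -66, Σz = 1.
Normal equations: [[118, 12]; [12, 5]]·[a, b]ᵀ = [-66, 1]ᵀ.
Δ = 118·5 − 12² = 446.
a = ((-66)·5 − 12·1)/446 = -171/223; b = (118·1 − 12·(-66))/446 = 455/223.
At x = 12: ẑ = (-171/223)·(12) + (455/223)·(1) = -1597/223.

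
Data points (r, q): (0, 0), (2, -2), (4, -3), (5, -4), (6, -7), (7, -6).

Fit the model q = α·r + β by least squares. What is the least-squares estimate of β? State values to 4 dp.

β = 0.0980

From the data, Σr·r = 130, Σr = 24, Σ1 = 6.
For Xᵀq: Σr·q = -120, Σq = -22.
XᵀX·[α, β]ᵀ = Xᵀq becomes [[130, 24]; [24, 6]]·[α, β]ᵀ = [-120, -22]ᵀ.
Eliminating β: 6·(row 1) − 24·(row 2) gives 204·α = 6·(-120) − 24·(-22) = -192, so α = -16/17.
Then β = ((-22) − 24·(-16/17))/6 = 5/51.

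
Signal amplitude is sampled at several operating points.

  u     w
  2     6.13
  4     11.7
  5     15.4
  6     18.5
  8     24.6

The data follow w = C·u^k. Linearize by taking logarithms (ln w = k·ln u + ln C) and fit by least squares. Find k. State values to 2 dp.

k = 1.01

With ln wᵢ as the transformed response and ln uᵢ as the regressor:
XᵀX = [[12.5270, 7.5601]; [7.5601, 5]], rhs = [20.9552, 13.1277]ᵀ  (here Σln u = 7.5601, Σ(ln u)² = 12.5270, Σln w = 13.1277, Σln u·ln w = 20.9552).
Solving (det = 5.4804): k = 1.00900, ln C = 1.09990.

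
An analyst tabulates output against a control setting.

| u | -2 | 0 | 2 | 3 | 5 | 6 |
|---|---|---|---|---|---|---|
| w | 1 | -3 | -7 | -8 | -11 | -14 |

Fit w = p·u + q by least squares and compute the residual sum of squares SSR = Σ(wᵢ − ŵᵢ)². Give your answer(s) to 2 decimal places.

Compute the Gram sums: Σu·u = 78, Σu = 14, Σ1 = 6.
Right-hand side: Σu·w = -179, Σw = -42.
Determinant 78·6 − 14² = 272.
p = ((-179)·6 − 14·(-42))/272 = -243/136; q = (78·(-42) − 14·(-179))/272 = -385/136.
Residuals: 35/136, -23/136, -81/136, 13/68, 13/17, -61/136; SSR = 173/136.

SSR = 1.27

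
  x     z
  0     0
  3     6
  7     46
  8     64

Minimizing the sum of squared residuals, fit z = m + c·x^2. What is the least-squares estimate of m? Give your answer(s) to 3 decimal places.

m = -1.596

The normal equations are: 4·m + 122·c = 116;  122·m + 6578·c = 6404.
(Σ1 = 4, Σx^2 = 122, Σx^2·x^2 = 6578, Σz = 116, Σx^2·z = 6404.)
Eliminating c: 6578·(row 1) − 122·(row 2) gives 11428·m = 6578·116 − 122·6404 = -18240, so m = -4560/2857.
Then c = (6404 − 122·(-4560/2857))/6578 = 2866/2857.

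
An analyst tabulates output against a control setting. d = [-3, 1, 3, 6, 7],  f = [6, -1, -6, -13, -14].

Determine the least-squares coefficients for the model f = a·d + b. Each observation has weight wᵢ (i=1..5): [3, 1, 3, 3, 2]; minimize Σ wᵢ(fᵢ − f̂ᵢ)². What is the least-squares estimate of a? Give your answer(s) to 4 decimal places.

Forming AᵀWA = [[261, 33]; [33, 12]] and AᵀWf = [-539, -68]ᵀ gives AᵀWA·[a, b]ᵀ = AᵀWf.
Δ = 261·12 − 33² = 2043.
a = ((-539)·12 − 33·(-68))/2043 = -1408/681; b = (261·(-68) − 33·(-539))/2043 = 13/681.

a = -2.0675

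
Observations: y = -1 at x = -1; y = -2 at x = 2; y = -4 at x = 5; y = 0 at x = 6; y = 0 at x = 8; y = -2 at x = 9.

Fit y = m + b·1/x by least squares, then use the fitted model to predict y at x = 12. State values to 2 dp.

The normal system AᵀA·[m, b]ᵀ = Aᵀy is [[6, 37/360]; [37/360, 174409/129600]]·[m, b]ᵀ = [-9, -46/45]ᵀ.
Δ = 6·(174409/129600) − (37/360)² = 209017/25920.
m = ((-9)·(174409/129600) − (37/360)·(-46/45))/(209017/25920) = -311213/209017; b = (6·(-46/45) − (37/360)·(-9))/(209017/25920) = -135000/209017.
At x = 12: ŷ = (-311213/209017)·(1) + (-135000/209017)·(1/12) = -322463/209017.

ŷ = -1.54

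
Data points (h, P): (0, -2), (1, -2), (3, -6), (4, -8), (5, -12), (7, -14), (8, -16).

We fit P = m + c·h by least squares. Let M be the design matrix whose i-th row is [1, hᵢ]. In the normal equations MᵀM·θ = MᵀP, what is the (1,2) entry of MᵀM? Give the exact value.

Row 1 ↔ basis 1, column 2 ↔ basis h, so (MᵀM)_{1,2} = Σᵢ h = (1)·(0) + (1)·(1) + (1)·(3) + (1)·(4) + (1)·(5) + (1)·(7) + (1)·(8) = 28.

28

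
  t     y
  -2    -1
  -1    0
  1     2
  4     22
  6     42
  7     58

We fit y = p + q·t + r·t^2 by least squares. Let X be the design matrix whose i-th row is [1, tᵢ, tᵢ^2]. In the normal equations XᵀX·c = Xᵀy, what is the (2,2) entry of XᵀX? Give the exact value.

107

Row 2 ↔ basis t, column 2 ↔ basis t, so (XᵀX)_{2,2} = Σᵢ (t)·(t) = (-2)·(-2) + (-1)·(-1) + (1)·(1) + (4)·(4) + (6)·(6) + (7)·(7) = 107.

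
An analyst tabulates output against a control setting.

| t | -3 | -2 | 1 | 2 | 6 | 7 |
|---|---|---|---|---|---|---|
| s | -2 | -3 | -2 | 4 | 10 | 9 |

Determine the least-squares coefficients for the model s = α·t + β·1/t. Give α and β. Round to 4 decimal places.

Sums needed: Σt·t = 103, Σt·1/t = 6, Σ1/t·1/t = 2927/1764.
Right-hand side: Σt·s = 141, Σ1/t·s = 215/42.
So AᵀA·[α, β]ᵀ = Aᵀs: [[103, 6]; [6, 2927/1764]]·[α, β]ᵀ = [141, 215/42]ᵀ.
Determinant 103·(2927/1764) − 6² = 237977/1764.
α = (141·(2927/1764) − 6·(215/42))/(237977/1764) = 358527/237977; β = (103·(215/42) − 6·141)/(237977/1764) = -562254/237977.

α = 1.5066, β = -2.3626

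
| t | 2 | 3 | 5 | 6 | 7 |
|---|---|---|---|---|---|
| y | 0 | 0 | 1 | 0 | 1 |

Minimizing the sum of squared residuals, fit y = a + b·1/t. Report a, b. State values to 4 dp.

The normal equations are: 5·a + (47/35)·b = 2;  (47/35)·a + (9907/22050)·b = 12/35.
(Σ1 = 5, Σ1/t = 47/35, Σ1/t·1/t = 9907/22050, Σy = 2, Σ1/t·y = 12/35.)
Δ = 5·(9907/22050) − (47/35)² = 9773/22050.
a = (2·(9907/22050) − (47/35)·(12/35))/(9773/22050) = 9662/9773; b = (5·(12/35) − (47/35)·2)/(9773/22050) = -21420/9773.

a = 0.9886, b = -2.1918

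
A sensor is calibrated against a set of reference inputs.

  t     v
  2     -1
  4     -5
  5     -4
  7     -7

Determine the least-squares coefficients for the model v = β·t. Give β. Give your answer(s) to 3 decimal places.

Setting ∂/∂β … = 0 gives: 94·β = -91.
Hence β = -91 / 94 ≈ -0.968085.

β = -0.968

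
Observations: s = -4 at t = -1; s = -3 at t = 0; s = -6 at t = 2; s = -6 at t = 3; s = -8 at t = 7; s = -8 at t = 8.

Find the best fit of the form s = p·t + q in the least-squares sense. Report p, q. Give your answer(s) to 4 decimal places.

Setting ∂/∂p … = 0 gives: 127·p + 19·q = -146;  19·p + 6·q = -35.
det = 127·6 − 19² = 401.
p = ((-146)·6 − 19·(-35))/401 = -211/401; q = (127·(-35) − 19·(-146))/401 = -1671/401.

p = -0.5262, q = -4.1671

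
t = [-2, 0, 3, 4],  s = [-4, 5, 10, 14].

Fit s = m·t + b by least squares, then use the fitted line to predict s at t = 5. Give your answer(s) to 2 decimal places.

ŝ = 16.59

The normal equations are: 29·m + 5·b = 94;  5·m + 4·b = 25.
Determinant 29·4 − 5² = 91.
m = (94·4 − 5·25)/91 = 251/91; b = (29·25 − 5·94)/91 = 255/91.
At t = 5: ŝ = (251/91)·(5) + (255/91)·(1) = 1510/91.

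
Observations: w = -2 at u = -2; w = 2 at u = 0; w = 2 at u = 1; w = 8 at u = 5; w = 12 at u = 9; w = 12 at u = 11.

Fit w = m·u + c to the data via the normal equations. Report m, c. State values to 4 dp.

m = 1.1029, c = 1.2549

Sums needed: Σu·u = 232, Σu = 24, Σ1 = 6.
Moment sums: Σu·w = 286, Σw = 34.
MᵀM·[m, c]ᵀ = Mᵀw becomes [[232, 24]; [24, 6]]·[m, c]ᵀ = [286, 34]ᵀ.
det = 232·6 − 24² = 816.
m = (286·6 − 24·34)/816 = 75/68; c = (232·34 − 24·286)/816 = 64/51.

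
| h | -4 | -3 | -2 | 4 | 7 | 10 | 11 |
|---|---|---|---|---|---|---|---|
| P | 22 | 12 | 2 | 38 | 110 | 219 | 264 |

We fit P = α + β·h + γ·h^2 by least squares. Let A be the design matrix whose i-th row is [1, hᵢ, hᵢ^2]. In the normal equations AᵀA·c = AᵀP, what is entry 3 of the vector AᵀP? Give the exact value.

Entry 3 ↔ basis h^2, so (AᵀP)_{3} = Σᵢ (h^2)·Pᵢ = (16)·(22) + (9)·(12) + (4)·(2) + (16)·(38) + (49)·(110) + (100)·(219) + (121)·(264) = 60310.

60310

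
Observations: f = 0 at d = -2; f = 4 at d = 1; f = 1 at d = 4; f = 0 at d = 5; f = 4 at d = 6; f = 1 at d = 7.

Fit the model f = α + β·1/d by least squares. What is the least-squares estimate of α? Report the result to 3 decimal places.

α = 1.120

Forming MᵀM = [[6, 529/420]; [529/420, 247081/176400]] and Mᵀf = [10, 425/84]ᵀ gives MᵀM·[α, β]ᵀ = Mᵀf.
Eliminating β: (247081/176400)·(row 1) − (529/420)·(row 2) gives (240529/35280)·α = (247081/176400)·10 − (529/420)·(425/84) = 89779/11760, so α = 269337/240529.
Then β = ((425/84) − (529/420)·(269337/240529))/(247081/176400) = 626640/240529.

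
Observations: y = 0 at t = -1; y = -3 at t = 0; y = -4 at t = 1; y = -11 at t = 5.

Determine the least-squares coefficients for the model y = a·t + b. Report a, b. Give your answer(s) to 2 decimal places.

Sums needed: Σt·t = 27, Σt = 5, Σ1 = 4.
Right-hand side: Σt·y = -59, Σy = -18.
Normal equations: [[27, 5]; [5, 4]]·[a, b]ᵀ = [-59, -18]ᵀ.
det = 27·4 − 5² = 83.
a = ((-59)·4 − 5·(-18))/83 = -146/83; b = (27·(-18) − 5·(-59))/83 = -191/83.

a = -1.76, b = -2.30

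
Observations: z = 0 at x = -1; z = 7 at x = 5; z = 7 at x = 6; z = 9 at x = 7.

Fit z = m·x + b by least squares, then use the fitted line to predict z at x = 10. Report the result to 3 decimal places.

From the data, Σx·x = 111, Σx = 17, Σ1 = 4.
For Mᵀz: Σx·z = 140, Σz = 23.
Normal equations: [[111, 17]; [17, 4]]·[m, b]ᵀ = [140, 23]ᵀ.
Eliminating b: 4·(row 1) − 17·(row 2) gives 155·m = 4·140 − 17·23 = 169, so m = 169/155.
Then b = (23 − 17·(169/155))/4 = 173/155.
At x = 10: ẑ = (169/155)·(10) + (173/155)·(1) = 1863/155.

ẑ = 12.019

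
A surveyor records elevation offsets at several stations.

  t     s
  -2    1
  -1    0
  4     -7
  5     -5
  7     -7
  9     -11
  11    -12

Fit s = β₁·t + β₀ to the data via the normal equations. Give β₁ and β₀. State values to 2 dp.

β₁ = -1.00, β₀ = -1.13

Normal-equation sums: Σt·t = 297, Σt = 33, Σ1 = 7.
For Aᵀs: Σt·s = -335, Σs = -41.
Normal equations: [[297, 33]; [33, 7]]·[β₁, β₀]ᵀ = [-335, -41]ᵀ.
Eliminating β₀: 7·(row 1) − 33·(row 2) gives 990·β₁ = 7·(-335) − 33·(-41) = -992, so β₁ = -496/495.
Then β₀ = ((-41) − 33·(-496/495))/7 = -17/15.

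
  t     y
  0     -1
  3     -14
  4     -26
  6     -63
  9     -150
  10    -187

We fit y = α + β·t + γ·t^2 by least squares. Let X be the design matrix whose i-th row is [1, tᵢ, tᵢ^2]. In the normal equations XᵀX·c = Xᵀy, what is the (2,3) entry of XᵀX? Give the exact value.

2036

Row 2 ↔ basis t, column 3 ↔ basis t^2, so (XᵀX)_{2,3} = Σᵢ (t)·(t^2) = (0)·(0) + (3)·(9) + (4)·(16) + (6)·(36) + (9)·(81) + (10)·(100) = 2036.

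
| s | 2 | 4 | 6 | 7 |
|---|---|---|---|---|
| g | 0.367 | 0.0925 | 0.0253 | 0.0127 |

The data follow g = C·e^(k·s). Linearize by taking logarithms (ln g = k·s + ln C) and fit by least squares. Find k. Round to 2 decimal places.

k = -0.67

Taking logs, ln g = k·s + ln C, so regress ln g on s.
Σs = 19.0000, Σ(s)² = 105.0000, Σln g = -11.4260, Σs·ln g = -64.1518.
Equations: 105.0000·k + 19.0000·ln C = -64.1518;  19.0000·k + 4·ln C = -11.4260.
Slope k = (n·Σs·ln g − Σs·Σln g)/(n·Σ(s)² − (Σs)²) = (4·-64.1518 − 19.0000·-11.4260)/59.0000 = -0.66970; ln C = (Σln g − k·Σs)/n = 0.32455.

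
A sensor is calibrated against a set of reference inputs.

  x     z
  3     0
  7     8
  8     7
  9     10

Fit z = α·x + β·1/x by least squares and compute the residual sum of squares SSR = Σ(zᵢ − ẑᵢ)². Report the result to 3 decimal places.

SSR = 3.011

Sums needed: Σx·x = 203, Σx·1/x = 4, Σ1/x·1/x = 40513/254016.
And Σx·z = 202, Σ1/x·z = 1577/504.
Normal equations: [[203, 4]; [4, 40513/254016]]·[α, β]ᵀ = [202, 1577/504]ᵀ.
Determinant 203·(40513/254016) − 4² = 594269/36288.
α = (202·(40513/254016) − 4·(1577/504))/(594269/36288) = 5004394/4159883; β = (203·(1577/504) − 4·202)/(594269/36288) = -6271272/594269.
Residuals: -380214/4159883, 645654/594269, -5428608/4159883, 1436940/4159883; SSR = 12525768/4159883.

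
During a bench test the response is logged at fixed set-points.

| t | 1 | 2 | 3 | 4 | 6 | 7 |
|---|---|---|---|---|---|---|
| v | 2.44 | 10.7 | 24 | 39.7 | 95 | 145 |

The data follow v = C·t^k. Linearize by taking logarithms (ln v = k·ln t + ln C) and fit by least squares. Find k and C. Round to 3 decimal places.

Let Y = ln v. Fitting Y = k·ln t + ln C by least squares:
Over the data: Σln t = 6.9157, Σ(ln t)² = 10.6062, Σln v = 19.6523, Σln t·ln v = 28.0815.
Normal system: [[10.6062, 6.9157]; [6.9157, 6]]·[k, ln C]ᵀ = [28.0815, 19.6523]ᵀ.
Slope k = (n·Σln t·ln v − Σln t·Σln v)/(n·Σ(ln t)² − (Σln t)²) = (6·28.0815 − 6.9157·19.6523)/15.8099 = 2.06072; ln C = (Σln v − k·Σln t)/n = 0.90015, so C = exp(0.90015) = 2.45997.

k = 2.061, C = 2.460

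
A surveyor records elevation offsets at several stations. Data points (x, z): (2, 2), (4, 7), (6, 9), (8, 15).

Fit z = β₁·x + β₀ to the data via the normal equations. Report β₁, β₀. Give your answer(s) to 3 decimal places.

β₁ = 2.050, β₀ = -2.000

Forming MᵀM = [[120, 20]; [20, 4]] and Mᵀz = [206, 33]ᵀ gives MᵀM·[β₁, β₀]ᵀ = Mᵀz.
Eliminating β₀: 4·(row 1) − 20·(row 2) gives 80·β₁ = 4·206 − 20·33 = 164, so β₁ = 41/20.
Then β₀ = (33 − 20·(41/20))/4 = -2.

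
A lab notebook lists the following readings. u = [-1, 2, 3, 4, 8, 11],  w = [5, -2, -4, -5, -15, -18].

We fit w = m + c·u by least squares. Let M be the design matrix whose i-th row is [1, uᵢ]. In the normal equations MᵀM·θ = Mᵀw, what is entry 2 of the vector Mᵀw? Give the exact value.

Entry 2 ↔ basis u, so (Mᵀw)_{2} = Σᵢ (u)·wᵢ = (-1)·(5) + (2)·(-2) + (3)·(-4) + (4)·(-5) + (8)·(-15) + (11)·(-18) = -359.

-359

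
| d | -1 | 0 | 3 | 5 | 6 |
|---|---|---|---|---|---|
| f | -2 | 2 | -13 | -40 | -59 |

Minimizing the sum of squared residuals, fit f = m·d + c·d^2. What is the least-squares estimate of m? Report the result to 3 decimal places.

m = 0.852

The normal system XᵀX·[m, c]ᵀ = Xᵀf is [[71, 367]; [367, 2003]]·[m, c]ᵀ = [-591, -3243]ᵀ.
Determinant 71·2003 − 367² = 7524.
m = ((-591)·2003 − 367·(-3243))/7524 = 178/209; c = (71·(-3243) − 367·(-591))/7524 = -371/209.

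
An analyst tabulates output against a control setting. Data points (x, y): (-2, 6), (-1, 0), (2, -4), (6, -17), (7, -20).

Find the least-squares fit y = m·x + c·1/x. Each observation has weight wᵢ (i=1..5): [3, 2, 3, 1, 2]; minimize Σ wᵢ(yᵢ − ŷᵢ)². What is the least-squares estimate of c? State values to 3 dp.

c = 2.432

From the data, Σwᵢ·x·x = 160, Σwᵢ·x·1/x = 11, Σwᵢ·1/x·1/x = 6295/1764.
Right-hand side: Σwᵢ·x·y = -442, Σwᵢ·1/x·y = -989/42.
det = 160·(6295/1764) − 11² = 198439/441.
m = ((-442)·(6295/1764) − 11·(-989/42))/(198439/441) = -581368/198439; c = (160·(-989/42) − 11·(-442))/(198439/441) = 482622/198439.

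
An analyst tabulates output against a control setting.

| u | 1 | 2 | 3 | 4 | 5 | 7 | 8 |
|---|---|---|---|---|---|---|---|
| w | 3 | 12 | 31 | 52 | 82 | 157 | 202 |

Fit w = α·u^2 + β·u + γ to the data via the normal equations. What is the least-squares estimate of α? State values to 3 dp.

α = 2.935

Sums needed: Σu^2·u^2 = 7476, Σu^2·u = 1080, Σu^2 = 168, Σu·u = 168, Σu = 30, Σ1 = 7.
For Mᵀw: Σu^2·w = 23833, Σu·w = 3453, Σw = 539.
MᵀM·[α, β, γ]ᵀ = Mᵀw becomes [[7476, 1080, 168]; [1080, 168, 30]; [168, 30, 7]]·[α, β, γ]ᵀ = [23833, 3453, 539]ᵀ.
Row-reducing yields α = 10601/3612, β = 377/172, γ = -1705/602.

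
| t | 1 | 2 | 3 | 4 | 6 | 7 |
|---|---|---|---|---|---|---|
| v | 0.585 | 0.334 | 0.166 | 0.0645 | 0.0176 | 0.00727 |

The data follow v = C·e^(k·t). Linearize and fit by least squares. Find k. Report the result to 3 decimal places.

k = -0.737

Taking logs, ln v = k·t + ln C, so regress ln v on t.
Σt = 23.0000, Σ(t)² = 115.0000, Σln v = -15.1335, Σt·ln v = -77.7882.
Equations: 115.0000·k + 23.0000·ln C = -77.7882;  23.0000·k + 6·ln C = -15.1335.
Slope k = (n·Σt·ln v − Σt·Σln v)/(n·Σ(t)² − (Σt)²) = (6·-77.7882 − 23.0000·-15.1335)/161.0000 = -0.73701; ln C = (Σln v − k·Σt)/n = 0.30297.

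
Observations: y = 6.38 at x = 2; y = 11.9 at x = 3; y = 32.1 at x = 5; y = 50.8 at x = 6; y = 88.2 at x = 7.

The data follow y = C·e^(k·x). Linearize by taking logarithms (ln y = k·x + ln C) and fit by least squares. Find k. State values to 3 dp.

k = 0.515

Linearized form: ln y = k·x + ln C. From the 5 transformed points,
Σx = 23.0000, Σ(x)² = 123.0000, Σln y = 16.2061, Σx·ln y = 83.4049.
Equations: 123.0000·k + 23.0000·ln C = 83.4049;  23.0000·k + 5·ln C = 16.2061.
Slope k = (n·Σx·ln y − Σx·Σln y)/(n·Σ(x)² − (Σx)²) = (5·83.4049 − 23.0000·16.2061)/86.0000 = 0.51494; ln C = (Σln y − k·Σx)/n = 0.87249.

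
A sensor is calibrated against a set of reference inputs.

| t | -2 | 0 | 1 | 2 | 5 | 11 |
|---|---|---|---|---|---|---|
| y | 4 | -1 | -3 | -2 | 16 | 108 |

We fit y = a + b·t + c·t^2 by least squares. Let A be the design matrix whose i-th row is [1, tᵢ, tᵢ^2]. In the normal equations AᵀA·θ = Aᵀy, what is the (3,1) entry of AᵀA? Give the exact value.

Row 3 ↔ basis t^2, column 1 ↔ basis 1, so (AᵀA)_{3,1} = Σᵢ t^2 = (4)·(1) + (0)·(1) + (1)·(1) + (4)·(1) + (25)·(1) + (121)·(1) = 155.

155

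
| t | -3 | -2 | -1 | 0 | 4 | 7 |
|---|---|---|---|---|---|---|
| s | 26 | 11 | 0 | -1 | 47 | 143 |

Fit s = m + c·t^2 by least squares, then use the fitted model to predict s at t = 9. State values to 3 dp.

From the data, Σ1 = 6, Σt^2 = 79, Σt^2·t^2 = 2755.
Moment sums: Σs = 226, Σt^2·s = 8037.
So XᵀX·[m, c]ᵀ = Xᵀs: [[6, 79]; [79, 2755]]·[m, c]ᵀ = [226, 8037]ᵀ.
Eliminating c: 2755·(row 1) − 79·(row 2) gives 10289·m = 2755·226 − 79·8037 = -12293, so m = -12293/10289.
Then c = (8037 − 79·(-12293/10289))/2755 = 30368/10289.
At t = 9: ŝ = (-12293/10289)·(1) + (30368/10289)·(81) = 2447515/10289.

ŝ = 237.877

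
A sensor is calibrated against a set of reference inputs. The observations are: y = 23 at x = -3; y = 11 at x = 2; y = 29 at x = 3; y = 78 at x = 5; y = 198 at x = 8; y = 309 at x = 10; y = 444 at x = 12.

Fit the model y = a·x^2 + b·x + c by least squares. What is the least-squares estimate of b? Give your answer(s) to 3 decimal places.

b = 0.813

From the data, Σx^2·x^2 = 35635, Σx^2·x = 3373, Σx^2 = 355, Σx·x = 355, Σx = 37, Σ1 = 7.
And Σx^2·y = 109970, Σx·y = 10432, Σy = 1092.
Solving the 3×3 system (Gaussian elimination) gives a = 168115/55536, b = 135515/166608, c = -151471/83304.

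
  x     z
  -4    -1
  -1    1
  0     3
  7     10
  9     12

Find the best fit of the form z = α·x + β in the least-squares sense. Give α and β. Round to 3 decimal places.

Compute the Gram sums: Σx·x = 147, Σx = 11, Σ1 = 5.
And Σx·z = 181, Σz = 25.
AᵀA·[α, β]ᵀ = Aᵀz becomes [[147, 11]; [11, 5]]·[α, β]ᵀ = [181, 25]ᵀ.
Determinant 147·5 − 11² = 614.
α = (181·5 − 11·25)/614 = 315/307; β = (147·25 − 11·181)/614 = 842/307.

α = 1.026, β = 2.743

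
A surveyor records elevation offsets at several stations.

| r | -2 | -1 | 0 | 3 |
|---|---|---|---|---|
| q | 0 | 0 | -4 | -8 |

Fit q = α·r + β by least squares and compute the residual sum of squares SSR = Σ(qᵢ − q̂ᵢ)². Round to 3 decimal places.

SSR = 2.857

With design matrix A, AᵀA = [[14, 0]; [0, 4]] and Aᵀq = [-24, -12]ᵀ.
det = 14·4 − 0² = 56.
α = ((-24)·4 − 0·(-12))/56 = -12/7; β = (14·(-12) − 0·(-24))/56 = -3.
Residuals: -3/7, 9/7, -1, 1/7; SSR = 20/7.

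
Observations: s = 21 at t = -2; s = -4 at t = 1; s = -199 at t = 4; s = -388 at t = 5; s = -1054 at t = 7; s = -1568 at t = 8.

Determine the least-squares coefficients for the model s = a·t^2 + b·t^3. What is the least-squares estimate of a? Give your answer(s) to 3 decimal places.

Entries of XᵀX: Σt^2·t^2 = 7395, Σt^2·t^3 = 53693, Σt^3·t^3 = 399579.
Moment sums: Σt^2·s = -164802, Σt^3·s = -1225746.
Normal equations: [[7395, 53693]; [53693, 399579]]·[a, b]ᵀ = [-164802, -1225746]ᵀ.
Δ = 7395·399579 − 53693² = 71948456.
a = ((-164802)·399579 − 53693·(-1225746))/71948456 = -9359595/17987114; b = (7395·(-1225746) − 53693·(-164802))/71948456 = -53919471/17987114.

a = -0.520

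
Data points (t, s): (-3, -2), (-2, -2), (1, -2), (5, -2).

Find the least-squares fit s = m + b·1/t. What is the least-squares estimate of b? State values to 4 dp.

b = 0.0000

Entries of AᵀA: Σ1 = 4, Σ1/t = 11/30, Σ1/t·1/t = 1261/900.
Moment sums: Σs = -8, Σ1/t·s = -11/15.
Normal equations: [[4, 11/30]; [11/30, 1261/900]]·[m, b]ᵀ = [-8, -11/15]ᵀ.
Eliminating b: (1261/900)·(row 1) − (11/30)·(row 2) gives (547/100)·m = (1261/900)·(-8) − (11/30)·(-11/15) = -547/50, so m = -2.
Then b = ((-11/15) − (11/30)·(-2))/(1261/900) = 0.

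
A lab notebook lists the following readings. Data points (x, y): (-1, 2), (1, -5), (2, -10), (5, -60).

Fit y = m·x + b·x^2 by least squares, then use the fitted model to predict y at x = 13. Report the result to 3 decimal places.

Setting ∂/∂m … = 0 gives: 31·m + 133·b = -327;  133·m + 643·b = -1543.
(Σx·x = 31, Σx·x^2 = 133, Σx^2·x^2 = 643, Σx·y = -327, Σx^2·y = -1543.)
Determinant 31·643 − 133² = 2244.
m = ((-327)·643 − 133·(-1543))/2244 = -2521/1122; b = (31·(-1543) − 133·(-327))/2244 = -2171/1122.
At x = 13: ŷ = (-2521/1122)·(13) + (-2171/1122)·(169) = -66612/187.

ŷ = -356.214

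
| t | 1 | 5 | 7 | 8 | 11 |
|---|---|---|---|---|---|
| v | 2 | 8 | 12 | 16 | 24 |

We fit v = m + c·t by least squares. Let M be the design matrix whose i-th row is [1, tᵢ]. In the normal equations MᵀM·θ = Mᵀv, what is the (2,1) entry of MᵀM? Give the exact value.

Row 2 ↔ basis t, column 1 ↔ basis 1, so (MᵀM)_{2,1} = Σᵢ t = (1)·(1) + (5)·(1) + (7)·(1) + (8)·(1) + (11)·(1) = 32.

32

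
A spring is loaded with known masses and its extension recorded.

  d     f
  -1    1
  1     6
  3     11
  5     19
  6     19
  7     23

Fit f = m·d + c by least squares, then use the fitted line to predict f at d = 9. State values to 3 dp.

The normal equations are: 121·m + 21·c = 408;  21·m + 6·c = 79.
Δ = 121·6 − 21² = 285.
m = (408·6 − 21·79)/285 = 263/95; c = (121·79 − 21·408)/285 = 991/285.
At d = 9: f̂ = (263/95)·(9) + (991/285)·(1) = 8092/285.

f̂ = 28.393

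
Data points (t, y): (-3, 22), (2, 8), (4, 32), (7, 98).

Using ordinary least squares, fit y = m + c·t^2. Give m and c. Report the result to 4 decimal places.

m = 1.6642, c = 1.9659

Compute the Gram sums: Σ1 = 4, Σt^2 = 78, Σt^2·t^2 = 2754.
And Σy = 160, Σt^2·y = 5544.
Normal equations: [[4, 78]; [78, 2754]]·[m, c]ᵀ = [160, 5544]ᵀ.
Determinant 4·2754 − 78² = 4932.
m = (160·2754 − 78·5544)/4932 = 228/137; c = (4·5544 − 78·160)/4932 = 808/411.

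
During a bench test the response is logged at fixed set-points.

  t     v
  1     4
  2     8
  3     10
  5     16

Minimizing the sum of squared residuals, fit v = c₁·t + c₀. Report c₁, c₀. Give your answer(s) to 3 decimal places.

Normal-equation sums: Σt·t = 39, Σt = 11, Σ1 = 4.
Right-hand side: Σt·v = 130, Σv = 38.
det = 39·4 − 11² = 35.
c₁ = (130·4 − 11·38)/35 = 102/35; c₀ = (39·38 − 11·130)/35 = 52/35.

c₁ = 2.914, c₀ = 1.486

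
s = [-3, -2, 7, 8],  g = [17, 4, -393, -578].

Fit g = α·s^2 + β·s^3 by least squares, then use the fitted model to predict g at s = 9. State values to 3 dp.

The normal system MᵀM·[α, β]ᵀ = Mᵀg is [[6594, 49300]; [49300, 380586]]·[α, β]ᵀ = [-56080, -431226]ᵀ.
Determinant 6594·380586 − 49300² = 79094084.
α = ((-56080)·380586 − 49300·(-431226))/79094084 = -20955270/19773521; β = (6594·(-431226) − 49300·(-56080))/79094084 = -19690061/19773521.
At s = 9: ĝ = (-20955270/19773521)·(81) + (-19690061/19773521)·(729) = -16051431339/19773521.

ĝ = -811.764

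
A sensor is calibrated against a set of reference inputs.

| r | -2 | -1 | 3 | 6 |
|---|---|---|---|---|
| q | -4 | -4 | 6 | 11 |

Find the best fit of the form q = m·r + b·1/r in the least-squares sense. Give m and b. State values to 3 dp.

Forming AᵀA = [[50, 4]; [4, 25/18]] and Aᵀq = [96, 59/6]ᵀ gives AᵀA·[m, b]ᵀ = Aᵀq.
Δ = 50·(25/18) − 4² = 481/9.
m = (96·(25/18) − 4·(59/6))/(481/9) = 846/481; b = (50·(59/6) − 4·96)/(481/9) = 969/481.

m = 1.759, b = 2.015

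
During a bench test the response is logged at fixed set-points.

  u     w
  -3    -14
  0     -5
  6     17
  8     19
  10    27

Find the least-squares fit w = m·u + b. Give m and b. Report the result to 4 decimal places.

m = 3.1556, b = -4.4536

From the data, Σu·u = 209, Σu = 21, Σ1 = 5.
And Σu·w = 566, Σw = 44.
Normal equations: [[209, 21]; [21, 5]]·[m, b]ᵀ = [566, 44]ᵀ.
Determinant 209·5 − 21² = 604.
m = (566·5 − 21·44)/604 = 953/302; b = (209·44 − 21·566)/604 = -1345/302.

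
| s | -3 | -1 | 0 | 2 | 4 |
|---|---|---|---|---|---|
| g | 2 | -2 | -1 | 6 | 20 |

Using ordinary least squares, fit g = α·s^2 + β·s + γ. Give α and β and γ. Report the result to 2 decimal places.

Entries of MᵀM: Σs^2·s^2 = 354, Σs^2·s = 44, Σs^2 = 30, Σs·s = 30, Σs = 2, Σ1 = 5.
And Σs^2·g = 360, Σs·g = 88, Σg = 25.
MᵀM·[α, β, γ]ᵀ = Mᵀg becomes [[354, 44, 30]; [44, 30, 2]; [30, 2, 5]]·[α, β, γ]ᵀ = [360, 88, 25]ᵀ.
Inverting the 3×3 Gram matrix, [α, β, γ]ᵀ = [4545/5071, 8565/5071, -5341/5071]ᵀ.

α = 0.90, β = 1.69, γ = -1.05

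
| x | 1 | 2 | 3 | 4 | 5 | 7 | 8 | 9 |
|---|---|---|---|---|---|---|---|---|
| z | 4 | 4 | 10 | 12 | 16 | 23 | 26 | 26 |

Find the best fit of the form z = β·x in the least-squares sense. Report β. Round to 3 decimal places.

β = 3.104

Forming AᵀA = [[249]] and Aᵀz = [773]ᵀ gives AᵀA·[β]ᵀ = Aᵀz.
β = 773/249 = 3.10442.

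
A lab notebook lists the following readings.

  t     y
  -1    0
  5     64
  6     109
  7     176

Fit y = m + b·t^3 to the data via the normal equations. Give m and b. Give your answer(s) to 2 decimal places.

m = 0.08, b = 0.51

Setting ∂/∂m … = 0 gives: 4·m + 683·b = 349;  683·m + 179931·b = 91912.
det = 4·179931 − 683² = 253235.
m = (349·179931 − 683·91912)/253235 = 20023/253235; b = (4·91912 − 683·349)/253235 = 129281/253235.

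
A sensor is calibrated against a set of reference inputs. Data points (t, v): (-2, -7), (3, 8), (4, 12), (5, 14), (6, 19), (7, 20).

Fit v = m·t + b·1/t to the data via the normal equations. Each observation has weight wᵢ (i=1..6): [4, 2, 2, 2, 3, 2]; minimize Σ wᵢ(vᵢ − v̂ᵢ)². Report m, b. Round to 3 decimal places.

Forming XᵀWX = [[322, 15]; [15, 136831/88200]] and XᵀWv = [962, 9691/210]ᵀ gives XᵀWX·[m, b]ᵀ = XᵀWv.
Determinant 322·(136831/88200) − 15² = 1729613/6300.
m = (962·(136831/88200) − 15·(9691/210))/(1729613/6300) = 35289061/12107291; b = (322·(9691/210) − 15·962)/(1729613/6300) = 2706060/1729613.

m = 2.915, b = 1.565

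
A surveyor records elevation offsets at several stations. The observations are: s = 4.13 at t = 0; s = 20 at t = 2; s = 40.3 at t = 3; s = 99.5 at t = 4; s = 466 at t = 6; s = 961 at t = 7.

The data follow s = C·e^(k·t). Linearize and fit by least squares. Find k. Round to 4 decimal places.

Linearized form: ln s = k·t + ln C. From the 6 transformed points,
AᵀA = [[114.0000, 22.0000]; [22.0000, 6]], rhs = [120.4221, 25.7227]ᵀ  (here Σt = 22.0000, Σ(t)² = 114.0000, Σln s = 25.7227, Σt·ln s = 120.4221).
Δ = 114.0000·6 − (22.0000)² = 200.0000; k = (120.4221·6 − 22.0000·25.7227)/200.0000 = 0.78317, ln C = (114.0000·25.7227 − 22.0000·120.4221)/200.0000 = 1.41550.

k = 0.7832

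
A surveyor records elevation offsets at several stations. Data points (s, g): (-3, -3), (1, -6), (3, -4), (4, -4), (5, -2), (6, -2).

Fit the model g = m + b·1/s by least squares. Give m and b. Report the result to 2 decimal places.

m = -2.79, b = -2.63

MᵀM·[m, b]ᵀ = Mᵀg reads: 6·m + (97/60)·b = -21;  (97/60)·m + (541/400)·b = -121/15.
(Σ1 = 6, Σ1/s = 97/60, Σ1/s·1/s = 541/400, Σg = -21, Σ1/s·g = -121/15.)
Eliminating b: (541/400)·(row 1) − (97/60)·(row 2) gives (3961/720)·m = (541/400)·(-21) − (97/60)·(-121/15) = -55301/3600, so m = -3253/1165.
Then b = ((-121/15) − (97/60)·(-3253/1165))/(541/400) = -612/233.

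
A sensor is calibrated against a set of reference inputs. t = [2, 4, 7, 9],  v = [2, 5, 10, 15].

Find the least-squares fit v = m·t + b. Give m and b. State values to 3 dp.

m = 1.828, b = -2.052

AᵀA·[m, b]ᵀ = Aᵀv reads: 150·m + 22·b = 229;  22·m + 4·b = 32.
(Σt·t = 150, Σt = 22, Σ1 = 4, Σt·v = 229, Σv = 32.)
det = 150·4 − 22² = 116.
m = (229·4 − 22·32)/116 = 53/29; b = (150·32 − 22·229)/116 = -119/58.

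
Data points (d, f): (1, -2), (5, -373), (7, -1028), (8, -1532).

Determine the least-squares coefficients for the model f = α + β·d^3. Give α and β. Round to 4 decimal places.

MᵀM·[α, β]ᵀ = Mᵀf reads: 4·α + 981·β = -2935;  981·α + 395419·β = -1183615.
(Σ1 = 4, Σd^3 = 981, Σd^3·d^3 = 395419, Σf = -2935, Σd^3·f = -1183615.)
Determinant 4·395419 − 981² = 619315.
α = ((-2935)·395419 − 981·(-1183615))/619315 = 114310/123863; β = (4·(-1183615) − 981·(-2935))/619315 = -371045/123863.

α = 0.9229, β = -2.9956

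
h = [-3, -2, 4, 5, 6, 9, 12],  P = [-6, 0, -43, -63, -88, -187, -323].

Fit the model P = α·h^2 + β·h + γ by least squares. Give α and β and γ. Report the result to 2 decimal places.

Sums needed: Σh^2·h^2 = 29571, Σh^2·h = 2827, Σh^2 = 315, Σh·h = 315, Σh = 31, Σ1 = 7.
For AᵀP: Σh^2·P = -67144, Σh·P = -6556, ΣP = -710.
Normal equations: [[29571, 2827, 315]; [2827, 315, 31]; [315, 31, 7]]·[α, β, γ]ᵀ = [-67144, -6556, -710]ᵀ.
Solving the 3×3 system (Gaussian elimination) gives α = -1197789/599782, β = -1862827/599782, γ = 657568/299891.

α = -2.00, β = -3.11, γ = 2.19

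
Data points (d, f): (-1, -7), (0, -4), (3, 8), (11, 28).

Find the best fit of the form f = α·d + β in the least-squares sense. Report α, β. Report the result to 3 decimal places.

From the data, Σd·d = 131, Σd = 13, Σ1 = 4.
For Aᵀf: Σd·f = 339, Σf = 25.
AᵀA·[α, β]ᵀ = Aᵀf becomes [[131, 13]; [13, 4]]·[α, β]ᵀ = [339, 25]ᵀ.
Determinant 131·4 − 13² = 355.
α = (339·4 − 13·25)/355 = 1031/355; β = (131·25 − 13·339)/355 = -1132/355.

α = 2.904, β = -3.189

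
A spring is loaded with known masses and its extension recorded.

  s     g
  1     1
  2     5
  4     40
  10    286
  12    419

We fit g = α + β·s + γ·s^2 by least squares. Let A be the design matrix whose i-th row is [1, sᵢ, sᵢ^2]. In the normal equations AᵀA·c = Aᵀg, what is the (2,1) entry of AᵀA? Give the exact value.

29

Row 2 ↔ basis s, column 1 ↔ basis 1, so (AᵀA)_{2,1} = Σᵢ s = (1)·(1) + (2)·(1) + (4)·(1) + (10)·(1) + (12)·(1) = 29.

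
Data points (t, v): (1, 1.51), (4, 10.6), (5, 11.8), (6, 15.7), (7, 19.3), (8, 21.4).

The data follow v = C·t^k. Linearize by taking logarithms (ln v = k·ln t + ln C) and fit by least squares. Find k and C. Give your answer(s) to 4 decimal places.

With ln vᵢ as the transformed response and ln tᵢ as the regressor:
Sums: Σln t = 8.8128, Σ(ln t)² = 15.8331, Σln v = 14.0182, Σln t·ln v = 24.3092.
Normal system: [[15.8331, 8.8128]; [8.8128, 6]]·[k, ln C]ᵀ = [24.3092, 14.0182]ᵀ.
Slope k = (n·Σln t·ln v − Σln t·Σln v)/(n·Σ(ln t)² − (Σln t)²) = (6·24.3092 − 8.8128·14.0182)/17.3327 = 1.28745; ln C = (Σln v − k·Σln t)/n = 0.44535, so C = exp(0.44535) = 1.56104.

k = 1.2875, C = 1.5610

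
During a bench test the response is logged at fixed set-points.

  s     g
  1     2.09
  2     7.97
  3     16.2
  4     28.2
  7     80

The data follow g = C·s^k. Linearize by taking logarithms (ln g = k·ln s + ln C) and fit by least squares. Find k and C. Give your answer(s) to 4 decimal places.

k = 1.8675, C = 2.1172

With ln gᵢ as the transformed response and ln sᵢ as the regressor:
Over the data: Σln s = 5.1240, Σ(ln s)² = 7.3958, Σln g = 13.3192, Σln s·ln g = 17.6547.
Normal system: [[7.3958, 5.1240]; [5.1240, 5]]·[k, ln C]ᵀ = [17.6547, 13.3192]ᵀ.
Slope k = (n·Σln s·ln g − Σln s·Σln g)/(n·Σ(ln s)² − (Σln s)²) = (5·17.6547 − 5.1240·13.3192)/10.7239 = 1.86746; ln C = (Σln g − k·Σln s)/n = 0.75008, so C = exp(0.75008) = 2.11718.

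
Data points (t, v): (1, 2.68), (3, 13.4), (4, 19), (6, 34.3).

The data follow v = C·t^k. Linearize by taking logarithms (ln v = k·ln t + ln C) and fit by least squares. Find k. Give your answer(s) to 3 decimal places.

With ln vᵢ as the transformed response and ln tᵢ as the regressor:
Over the data: Σln t = 4.2767, Σ(ln t)² = 6.3392, Σln v = 10.0607, Σln t·ln v = 13.2672.
Normal system: [[6.3392, 4.2767]; [4.2767, 4]]·[k, ln C]ᵀ = [13.2672, 10.0607]ᵀ.
Δ = 6.3392·4 − (4.2767)² = 7.0668; k = (13.2672·4 − 4.2767·10.0607)/7.0668 = 1.42110, ln C = (6.3392·10.0607 − 4.2767·13.2672)/7.0668 = 0.99577.

k = 1.421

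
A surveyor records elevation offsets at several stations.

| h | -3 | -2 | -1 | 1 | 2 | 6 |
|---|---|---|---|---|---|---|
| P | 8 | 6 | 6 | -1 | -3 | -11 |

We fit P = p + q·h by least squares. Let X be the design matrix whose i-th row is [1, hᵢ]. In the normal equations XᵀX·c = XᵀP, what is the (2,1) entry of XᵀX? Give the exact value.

Row 2 ↔ basis h, column 1 ↔ basis 1, so (XᵀX)_{2,1} = Σᵢ h = (-3)·(1) + (-2)·(1) + (-1)·(1) + (1)·(1) + (2)·(1) + (6)·(1) = 3.

3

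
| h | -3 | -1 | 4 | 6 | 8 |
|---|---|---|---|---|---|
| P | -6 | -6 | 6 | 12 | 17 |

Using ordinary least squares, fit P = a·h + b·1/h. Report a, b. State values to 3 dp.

a = 1.897, b = 3.403

Forming XᵀX = [[126, 5]; [5, 701/576]] and XᵀP = [256, 109/8]ᵀ gives XᵀX·[a, b]ᵀ = XᵀP.
Determinant 126·(701/576) − 5² = 4107/32.
a = (256·(701/576) − 5·(109/8))/(4107/32) = 70108/36963; b = (126·(109/8) − 5·256)/(4107/32) = 13976/4107.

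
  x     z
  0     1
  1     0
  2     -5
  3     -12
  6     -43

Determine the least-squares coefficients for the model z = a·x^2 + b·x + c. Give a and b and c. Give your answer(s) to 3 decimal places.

a = -1.038, b = -1.199, c = 1.455

Compute the Gram sums: Σx^2·x^2 = 1394, Σx^2·x = 252, Σx^2 = 50, Σx·x = 50, Σx = 12, Σ1 = 5.
Right-hand side: Σx^2·z = -1676, Σx·z = -304, Σz = -59.
AᵀA·[a, b, c]ᵀ = Aᵀz becomes [[1394, 252, 50]; [252, 50, 12]; [50, 12, 5]]·[a, b, c]ᵀ = [-1676, -304, -59]ᵀ.
Row-reducing yields a = -661/637, b = -764/637, c = 927/637.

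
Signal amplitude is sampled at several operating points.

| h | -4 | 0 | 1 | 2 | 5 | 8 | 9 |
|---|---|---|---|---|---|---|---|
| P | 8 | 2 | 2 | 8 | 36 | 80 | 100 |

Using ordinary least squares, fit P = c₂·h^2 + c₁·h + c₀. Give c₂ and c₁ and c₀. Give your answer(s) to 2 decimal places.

From the data, Σh^2·h^2 = 11555, Σh^2·h = 1311, Σh^2 = 191, Σh·h = 191, Σh = 21, Σ1 = 7.
Right-hand side: Σh^2·P = 14282, Σh·P = 1706, ΣP = 236.
Solving the 3×3 system (Gaussian elimination) gives c₂ = 467819/467801, c₁ = 950117/467801, c₀ = 156450/467801.

c₂ = 1.00, c₁ = 2.03, c₀ = 0.33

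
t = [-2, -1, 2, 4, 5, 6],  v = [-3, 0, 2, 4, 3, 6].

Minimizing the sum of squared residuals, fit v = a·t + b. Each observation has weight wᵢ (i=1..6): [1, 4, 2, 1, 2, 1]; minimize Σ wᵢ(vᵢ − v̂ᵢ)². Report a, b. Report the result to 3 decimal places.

a = 0.770, b = 0.285

XᵀWX·[a, b]ᵀ = XᵀWv reads: 118·a + 18·b = 96;  18·a + 11·b = 17.
(Σwᵢ·t·t = 118, Σwᵢ·t = 18, Σwᵢ·1 = 11, Σwᵢ·t·v = 96, Σwᵢ·v = 17.)
Determinant 118·11 − 18² = 974.
a = (96·11 − 18·17)/974 = 375/487; b = (118·17 − 18·96)/974 = 139/487.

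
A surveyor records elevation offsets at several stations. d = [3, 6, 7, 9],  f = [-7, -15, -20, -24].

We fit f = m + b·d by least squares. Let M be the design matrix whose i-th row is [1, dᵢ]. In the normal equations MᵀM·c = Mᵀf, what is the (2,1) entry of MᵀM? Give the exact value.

Row 2 ↔ basis d, column 1 ↔ basis 1, so (MᵀM)_{2,1} = Σᵢ d = (3)·(1) + (6)·(1) + (7)·(1) + (9)·(1) = 25.

25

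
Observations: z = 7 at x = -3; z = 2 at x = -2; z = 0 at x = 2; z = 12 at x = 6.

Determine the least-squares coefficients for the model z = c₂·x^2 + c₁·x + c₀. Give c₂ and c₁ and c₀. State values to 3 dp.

Sums needed: Σx^2·x^2 = 1409, Σx^2·x = 189, Σx^2 = 53, Σx·x = 53, Σx = 3, Σ1 = 4.
Right-hand side: Σx^2·z = 503, Σx·z = 47, Σz = 21.
Inverting the 3×3 Gram matrix, [c₂, c₁, c₀]ᵀ = [3371/6796, -5729/6796, -2345/3398]ᵀ.

c₂ = 0.496, c₁ = -0.843, c₀ = -0.690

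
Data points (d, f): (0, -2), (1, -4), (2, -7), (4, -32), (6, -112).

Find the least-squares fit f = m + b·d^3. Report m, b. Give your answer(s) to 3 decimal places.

Forming MᵀM = [[5, 289]; [289, 50817]] and Mᵀf = [-157, -26300]ᵀ gives MᵀM·[m, b]ᵀ = Mᵀf.
Δ = 5·50817 − 289² = 170564.
m = ((-157)·50817 − 289·(-26300))/170564 = -377569/170564; b = (5·(-26300) − 289·(-157))/170564 = -86127/170564.

m = -2.214, b = -0.505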